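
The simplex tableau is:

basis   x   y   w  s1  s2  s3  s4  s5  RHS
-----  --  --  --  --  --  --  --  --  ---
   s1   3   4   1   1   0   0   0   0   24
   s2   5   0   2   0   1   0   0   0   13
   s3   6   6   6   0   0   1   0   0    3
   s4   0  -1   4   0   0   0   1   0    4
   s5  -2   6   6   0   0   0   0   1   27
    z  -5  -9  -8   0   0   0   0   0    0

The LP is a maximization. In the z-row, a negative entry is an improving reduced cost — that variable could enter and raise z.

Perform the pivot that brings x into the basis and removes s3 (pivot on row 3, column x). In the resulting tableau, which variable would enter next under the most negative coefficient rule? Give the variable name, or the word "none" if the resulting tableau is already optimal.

y

Pivot element 6. New z-row = old z-row − (-5)·(row 3/6).
Updated z-row coefficients: x: 0, y: -4, w: -3, s1: 0, s2: 0, s3: 5/6, s4: 0, s5: 0.
The most negative is -4 in column y, so y would enter next.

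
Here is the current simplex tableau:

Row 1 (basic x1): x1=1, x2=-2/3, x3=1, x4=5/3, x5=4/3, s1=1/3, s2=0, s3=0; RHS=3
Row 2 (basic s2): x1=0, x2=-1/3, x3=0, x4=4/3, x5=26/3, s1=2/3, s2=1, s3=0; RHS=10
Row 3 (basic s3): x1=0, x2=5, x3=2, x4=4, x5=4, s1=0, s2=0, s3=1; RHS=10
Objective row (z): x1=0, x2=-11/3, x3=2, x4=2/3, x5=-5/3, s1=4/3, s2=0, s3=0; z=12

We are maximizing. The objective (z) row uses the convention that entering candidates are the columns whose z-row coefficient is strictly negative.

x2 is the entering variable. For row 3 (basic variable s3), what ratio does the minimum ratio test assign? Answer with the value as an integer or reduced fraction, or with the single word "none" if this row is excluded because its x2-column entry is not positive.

Ratio = RHS / (x2 entry) = 10 / 5 = 2.

2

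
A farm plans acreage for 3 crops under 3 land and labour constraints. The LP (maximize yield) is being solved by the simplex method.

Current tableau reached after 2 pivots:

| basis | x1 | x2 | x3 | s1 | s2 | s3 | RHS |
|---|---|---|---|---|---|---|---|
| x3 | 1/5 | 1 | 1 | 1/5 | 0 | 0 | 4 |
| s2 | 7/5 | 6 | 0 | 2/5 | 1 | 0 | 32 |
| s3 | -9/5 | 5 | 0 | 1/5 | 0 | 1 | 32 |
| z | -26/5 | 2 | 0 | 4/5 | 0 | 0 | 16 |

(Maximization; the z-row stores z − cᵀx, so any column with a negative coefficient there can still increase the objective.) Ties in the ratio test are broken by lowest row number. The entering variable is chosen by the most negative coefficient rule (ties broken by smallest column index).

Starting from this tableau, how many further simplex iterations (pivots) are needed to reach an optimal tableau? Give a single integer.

1

pivot: x1 in, x3 out → z = 120
No improving column remains; optimal.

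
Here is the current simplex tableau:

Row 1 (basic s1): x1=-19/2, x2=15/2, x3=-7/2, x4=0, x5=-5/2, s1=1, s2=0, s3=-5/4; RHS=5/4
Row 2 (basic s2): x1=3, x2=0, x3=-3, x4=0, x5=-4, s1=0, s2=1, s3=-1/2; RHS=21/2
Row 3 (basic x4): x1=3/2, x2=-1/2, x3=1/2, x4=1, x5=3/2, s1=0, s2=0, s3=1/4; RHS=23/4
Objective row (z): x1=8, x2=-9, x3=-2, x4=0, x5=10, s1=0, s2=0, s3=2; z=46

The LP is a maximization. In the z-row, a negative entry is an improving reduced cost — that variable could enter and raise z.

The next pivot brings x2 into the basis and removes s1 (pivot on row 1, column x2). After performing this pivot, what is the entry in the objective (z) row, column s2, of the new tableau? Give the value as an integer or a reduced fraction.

0

Pivot element is row 1, column x2: 15/2.
Normalize row 1: new (row 1, s2) = 0/(15/2) = 0.
z-row ← z-row − (-9)·(new row 1): 0 − (-9)·0 = 0.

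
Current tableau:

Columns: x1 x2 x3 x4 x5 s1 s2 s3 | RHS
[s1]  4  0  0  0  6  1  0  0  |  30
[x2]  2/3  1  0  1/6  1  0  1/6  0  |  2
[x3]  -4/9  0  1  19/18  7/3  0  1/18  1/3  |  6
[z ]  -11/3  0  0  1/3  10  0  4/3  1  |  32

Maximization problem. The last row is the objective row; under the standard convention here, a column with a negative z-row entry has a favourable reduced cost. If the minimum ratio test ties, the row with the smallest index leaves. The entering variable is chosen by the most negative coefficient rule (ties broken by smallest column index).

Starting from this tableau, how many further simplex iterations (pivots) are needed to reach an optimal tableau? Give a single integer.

1

pivot: x1 in, x2 out → z = 43
No improving column remains; optimal.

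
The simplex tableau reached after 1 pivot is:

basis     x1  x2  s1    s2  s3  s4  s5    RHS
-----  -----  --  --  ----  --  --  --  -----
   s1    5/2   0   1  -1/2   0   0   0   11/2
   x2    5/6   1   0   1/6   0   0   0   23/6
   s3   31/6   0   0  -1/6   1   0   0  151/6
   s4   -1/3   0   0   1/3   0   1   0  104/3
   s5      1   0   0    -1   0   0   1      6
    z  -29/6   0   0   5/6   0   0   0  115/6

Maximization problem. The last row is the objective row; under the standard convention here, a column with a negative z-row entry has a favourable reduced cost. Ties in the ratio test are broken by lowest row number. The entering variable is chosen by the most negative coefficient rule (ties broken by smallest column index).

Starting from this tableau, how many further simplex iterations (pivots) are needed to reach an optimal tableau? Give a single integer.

pivot: x1 in, s1 out → z = 149/5
pivot: s2 in, x2 out → z = 153/5
No improving column remains; optimal.

2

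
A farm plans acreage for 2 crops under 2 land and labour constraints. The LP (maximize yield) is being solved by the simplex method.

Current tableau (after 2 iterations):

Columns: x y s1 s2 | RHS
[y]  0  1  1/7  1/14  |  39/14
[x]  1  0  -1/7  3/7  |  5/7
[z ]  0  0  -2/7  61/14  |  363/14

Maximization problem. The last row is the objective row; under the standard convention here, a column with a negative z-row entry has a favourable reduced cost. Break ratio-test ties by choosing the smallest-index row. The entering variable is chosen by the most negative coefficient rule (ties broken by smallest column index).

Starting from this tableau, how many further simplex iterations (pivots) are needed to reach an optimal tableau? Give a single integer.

pivot: s1 in, y out → z = 63/2
No improving column remains; optimal.

1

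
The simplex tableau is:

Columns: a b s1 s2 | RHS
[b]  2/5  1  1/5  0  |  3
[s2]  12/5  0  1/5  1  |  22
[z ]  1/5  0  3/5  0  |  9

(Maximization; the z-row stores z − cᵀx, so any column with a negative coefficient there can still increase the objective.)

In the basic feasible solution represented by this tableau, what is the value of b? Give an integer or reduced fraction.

3

b is basic (row 1); its value is the RHS of that row: 3.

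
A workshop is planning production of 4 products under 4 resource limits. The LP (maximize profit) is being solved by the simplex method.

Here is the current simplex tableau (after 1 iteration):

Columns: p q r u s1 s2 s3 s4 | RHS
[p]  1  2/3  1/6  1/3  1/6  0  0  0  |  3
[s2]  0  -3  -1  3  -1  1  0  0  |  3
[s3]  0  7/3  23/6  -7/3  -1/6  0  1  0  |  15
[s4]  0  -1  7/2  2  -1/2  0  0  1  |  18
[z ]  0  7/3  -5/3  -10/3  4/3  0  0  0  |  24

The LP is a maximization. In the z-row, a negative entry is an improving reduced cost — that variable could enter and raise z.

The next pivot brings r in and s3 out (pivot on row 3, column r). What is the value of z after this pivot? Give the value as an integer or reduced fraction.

Minimum ratio for r: 15/(23/6) = 90/23.
z changes by −(z-row coeff of r)·ratio = −(-5/3)·(90/23) = 150/23.
New z = 24 + (150/23) = 702/23.

702/23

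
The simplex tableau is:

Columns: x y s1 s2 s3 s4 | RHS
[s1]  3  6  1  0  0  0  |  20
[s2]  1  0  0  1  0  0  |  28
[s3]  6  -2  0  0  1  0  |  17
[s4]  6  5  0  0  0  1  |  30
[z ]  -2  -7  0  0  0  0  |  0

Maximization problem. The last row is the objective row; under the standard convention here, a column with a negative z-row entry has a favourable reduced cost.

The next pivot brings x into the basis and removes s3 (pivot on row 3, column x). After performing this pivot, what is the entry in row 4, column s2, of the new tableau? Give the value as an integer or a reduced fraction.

Pivot element is row 3, column x: 6.
Normalize row 3: new (row 3, s2) = 0/6 = 0.
row 4 ← row 4 − 6·(new row 3): 0 − 6·0 = 0.

0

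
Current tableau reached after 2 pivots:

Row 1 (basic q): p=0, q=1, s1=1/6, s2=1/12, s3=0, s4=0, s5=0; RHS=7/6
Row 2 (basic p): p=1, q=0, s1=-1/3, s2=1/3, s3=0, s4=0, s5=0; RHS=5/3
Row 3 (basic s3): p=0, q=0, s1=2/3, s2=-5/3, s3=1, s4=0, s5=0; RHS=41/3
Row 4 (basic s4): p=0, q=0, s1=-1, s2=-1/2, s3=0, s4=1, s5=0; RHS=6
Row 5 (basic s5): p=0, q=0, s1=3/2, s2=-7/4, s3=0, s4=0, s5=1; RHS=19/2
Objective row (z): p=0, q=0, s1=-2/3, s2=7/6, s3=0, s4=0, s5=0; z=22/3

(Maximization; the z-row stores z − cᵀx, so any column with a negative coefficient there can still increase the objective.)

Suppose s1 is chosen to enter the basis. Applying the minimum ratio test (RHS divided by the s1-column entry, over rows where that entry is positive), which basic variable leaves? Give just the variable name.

Ratios: row 1 (q): (7/6)/(1/6) = 7; row 2 (p): entry -1/3 ≤ 0, skip; row 3 (s3): (41/3)/(2/3) = 41/2; row 4 (s4): entry -1 ≤ 0, skip; row 5 (s5): (19/2)/(3/2) = 19/3.
Minimum ratio 19/3 is in the s5 row, so s5 leaves.

s5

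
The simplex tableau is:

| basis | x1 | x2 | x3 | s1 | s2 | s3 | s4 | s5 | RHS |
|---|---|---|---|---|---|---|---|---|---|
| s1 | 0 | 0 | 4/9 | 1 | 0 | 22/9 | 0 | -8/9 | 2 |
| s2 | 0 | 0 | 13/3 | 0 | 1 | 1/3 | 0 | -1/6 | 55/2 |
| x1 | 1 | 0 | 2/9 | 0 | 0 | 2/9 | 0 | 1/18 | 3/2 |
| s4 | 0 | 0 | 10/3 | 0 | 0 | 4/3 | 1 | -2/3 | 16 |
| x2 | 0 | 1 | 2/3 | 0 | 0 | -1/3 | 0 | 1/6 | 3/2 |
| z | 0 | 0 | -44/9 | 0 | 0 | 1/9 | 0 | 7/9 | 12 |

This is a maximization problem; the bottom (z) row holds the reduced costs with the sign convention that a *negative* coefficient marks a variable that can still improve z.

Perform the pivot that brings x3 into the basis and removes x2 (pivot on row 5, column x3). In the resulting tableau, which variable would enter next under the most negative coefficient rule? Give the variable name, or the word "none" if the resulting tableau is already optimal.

s3

Pivot element 2/3. New z-row = old z-row − (-44/9)·(row 5/(2/3)).
Updated z-row coefficients: x1: 0, x2: 22/3, x3: 0, s1: 0, s2: 0, s3: -7/3, s4: 0, s5: 2.
The most negative is -7/3 in column s3, so s3 would enter next.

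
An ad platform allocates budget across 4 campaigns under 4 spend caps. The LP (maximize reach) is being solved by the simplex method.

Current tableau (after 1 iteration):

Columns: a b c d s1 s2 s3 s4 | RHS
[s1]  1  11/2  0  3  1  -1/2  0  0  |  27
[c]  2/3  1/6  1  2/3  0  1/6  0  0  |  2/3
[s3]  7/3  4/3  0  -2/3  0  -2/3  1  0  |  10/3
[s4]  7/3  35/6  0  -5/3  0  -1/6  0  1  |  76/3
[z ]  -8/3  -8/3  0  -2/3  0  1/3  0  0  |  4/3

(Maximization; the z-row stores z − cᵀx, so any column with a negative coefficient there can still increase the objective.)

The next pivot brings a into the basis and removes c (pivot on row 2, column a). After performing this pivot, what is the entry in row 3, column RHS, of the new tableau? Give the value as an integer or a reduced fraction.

Pivot element is row 2, column a: 2/3.
Normalize row 2: new (row 2, RHS) = (2/3)/(2/3) = 1.
row 3 ← row 3 − (7/3)·(new row 2): 10/3 − (7/3)·1 = 1.

1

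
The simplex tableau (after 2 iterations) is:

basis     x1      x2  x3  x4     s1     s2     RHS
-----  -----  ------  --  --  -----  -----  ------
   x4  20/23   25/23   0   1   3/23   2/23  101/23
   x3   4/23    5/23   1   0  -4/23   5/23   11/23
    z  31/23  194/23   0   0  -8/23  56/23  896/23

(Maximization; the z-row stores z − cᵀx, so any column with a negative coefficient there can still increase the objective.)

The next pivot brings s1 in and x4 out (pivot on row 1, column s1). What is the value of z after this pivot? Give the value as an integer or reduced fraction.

152/3

Minimum ratio for s1: (101/23)/(3/23) = 101/3.
z changes by −(z-row coeff of s1)·ratio = −(-8/23)·(101/3) = 808/69.
New z = 896/23 + (808/69) = 152/3.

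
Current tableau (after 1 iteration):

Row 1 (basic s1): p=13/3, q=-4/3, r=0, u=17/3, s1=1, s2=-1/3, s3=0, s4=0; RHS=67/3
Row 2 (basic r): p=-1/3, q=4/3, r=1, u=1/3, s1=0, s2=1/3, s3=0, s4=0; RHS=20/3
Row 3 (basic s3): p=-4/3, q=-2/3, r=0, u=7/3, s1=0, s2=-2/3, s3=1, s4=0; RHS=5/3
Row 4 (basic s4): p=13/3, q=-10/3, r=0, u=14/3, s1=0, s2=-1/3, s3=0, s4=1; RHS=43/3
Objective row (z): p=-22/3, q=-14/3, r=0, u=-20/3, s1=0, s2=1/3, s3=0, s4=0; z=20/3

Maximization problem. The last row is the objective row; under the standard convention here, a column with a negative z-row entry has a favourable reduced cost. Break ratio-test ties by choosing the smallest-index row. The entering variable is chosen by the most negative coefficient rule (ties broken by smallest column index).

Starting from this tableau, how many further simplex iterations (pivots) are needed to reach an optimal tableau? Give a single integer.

3

pivot: p in, s4 out → z = 402/13
pivot: q in, s1 out → z = 938/13
pivot: s4 in, r out → z = 733/8
No improving column remains; optimal.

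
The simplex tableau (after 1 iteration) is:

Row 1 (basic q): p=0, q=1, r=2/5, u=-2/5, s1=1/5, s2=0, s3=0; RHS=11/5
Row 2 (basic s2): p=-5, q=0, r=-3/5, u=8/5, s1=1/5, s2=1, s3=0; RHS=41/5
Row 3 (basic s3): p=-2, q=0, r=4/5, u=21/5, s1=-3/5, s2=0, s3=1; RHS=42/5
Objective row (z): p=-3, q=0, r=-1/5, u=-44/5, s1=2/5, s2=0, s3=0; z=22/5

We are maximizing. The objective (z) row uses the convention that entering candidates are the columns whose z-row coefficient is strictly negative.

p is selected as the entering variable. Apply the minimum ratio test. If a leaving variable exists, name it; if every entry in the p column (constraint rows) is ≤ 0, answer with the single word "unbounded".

unbounded

p-column entries: row 1: 0, row 2: -5, row 3: -2. All ≤ 0, so p can increase without bound; the LP is unbounded in this direction.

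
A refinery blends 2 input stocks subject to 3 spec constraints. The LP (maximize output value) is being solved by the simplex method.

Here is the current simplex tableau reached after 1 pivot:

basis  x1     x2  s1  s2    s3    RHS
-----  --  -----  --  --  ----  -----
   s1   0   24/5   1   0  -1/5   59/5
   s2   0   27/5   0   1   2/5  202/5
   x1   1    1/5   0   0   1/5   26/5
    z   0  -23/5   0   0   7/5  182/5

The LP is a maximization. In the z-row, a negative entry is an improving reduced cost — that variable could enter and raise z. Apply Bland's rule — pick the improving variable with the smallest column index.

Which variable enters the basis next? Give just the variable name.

Objective-row coefficients: x1: 0, x2: -23/5, s1: 0, s2: 0, s3: 7/5.
Improving columns: x2. Bland's rule picks the smallest column index → x2.

x2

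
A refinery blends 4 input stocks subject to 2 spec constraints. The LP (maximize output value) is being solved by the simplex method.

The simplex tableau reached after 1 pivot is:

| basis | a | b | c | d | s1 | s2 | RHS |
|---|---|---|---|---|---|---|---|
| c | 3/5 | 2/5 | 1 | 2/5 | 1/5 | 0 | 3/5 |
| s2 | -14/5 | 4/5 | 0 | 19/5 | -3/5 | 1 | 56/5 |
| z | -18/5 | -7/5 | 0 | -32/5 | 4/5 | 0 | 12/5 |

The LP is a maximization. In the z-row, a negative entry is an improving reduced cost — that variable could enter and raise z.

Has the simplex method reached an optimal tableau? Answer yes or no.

Column a has objective-row coefficient -18/5, which is negative; an improving pivot exists, so not yet optimal.

no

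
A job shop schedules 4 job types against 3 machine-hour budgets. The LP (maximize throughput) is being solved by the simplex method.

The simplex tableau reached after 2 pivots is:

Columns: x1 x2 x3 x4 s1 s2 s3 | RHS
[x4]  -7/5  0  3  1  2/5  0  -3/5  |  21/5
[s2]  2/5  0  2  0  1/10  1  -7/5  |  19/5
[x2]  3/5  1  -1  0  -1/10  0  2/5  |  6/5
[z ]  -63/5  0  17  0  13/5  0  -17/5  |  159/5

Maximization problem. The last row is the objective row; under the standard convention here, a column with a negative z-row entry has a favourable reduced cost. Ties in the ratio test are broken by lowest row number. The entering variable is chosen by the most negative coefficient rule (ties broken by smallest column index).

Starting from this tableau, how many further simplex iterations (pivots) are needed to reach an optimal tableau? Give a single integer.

2

pivot: x1 in, x2 out → z = 57
pivot: x3 in, s2 out → z = 123/2
No improving column remains; optimal.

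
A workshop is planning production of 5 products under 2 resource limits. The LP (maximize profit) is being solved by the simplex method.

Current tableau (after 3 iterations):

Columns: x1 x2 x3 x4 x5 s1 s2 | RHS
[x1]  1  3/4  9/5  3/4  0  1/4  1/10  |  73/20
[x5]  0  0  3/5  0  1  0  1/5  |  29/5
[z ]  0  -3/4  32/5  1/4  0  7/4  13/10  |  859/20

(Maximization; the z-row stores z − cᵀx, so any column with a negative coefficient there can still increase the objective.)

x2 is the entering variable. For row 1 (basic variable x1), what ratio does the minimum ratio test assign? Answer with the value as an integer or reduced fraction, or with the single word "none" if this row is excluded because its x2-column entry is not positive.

73/15

Ratio = RHS / (x2 entry) = (73/20) / (3/4) = 73/15.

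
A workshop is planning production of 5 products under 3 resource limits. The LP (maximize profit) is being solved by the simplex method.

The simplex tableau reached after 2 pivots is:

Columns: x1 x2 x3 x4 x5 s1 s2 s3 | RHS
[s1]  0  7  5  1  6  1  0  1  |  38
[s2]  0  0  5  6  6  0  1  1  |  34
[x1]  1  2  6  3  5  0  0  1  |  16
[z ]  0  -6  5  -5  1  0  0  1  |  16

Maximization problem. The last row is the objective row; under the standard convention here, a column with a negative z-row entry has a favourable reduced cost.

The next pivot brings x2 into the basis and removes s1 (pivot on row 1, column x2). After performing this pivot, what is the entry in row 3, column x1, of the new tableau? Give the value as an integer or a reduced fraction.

Pivot element is row 1, column x2: 7.
Normalize row 1: new (row 1, x1) = 0/7 = 0.
row 3 ← row 3 − 2·(new row 1): 1 − 2·0 = 1.

1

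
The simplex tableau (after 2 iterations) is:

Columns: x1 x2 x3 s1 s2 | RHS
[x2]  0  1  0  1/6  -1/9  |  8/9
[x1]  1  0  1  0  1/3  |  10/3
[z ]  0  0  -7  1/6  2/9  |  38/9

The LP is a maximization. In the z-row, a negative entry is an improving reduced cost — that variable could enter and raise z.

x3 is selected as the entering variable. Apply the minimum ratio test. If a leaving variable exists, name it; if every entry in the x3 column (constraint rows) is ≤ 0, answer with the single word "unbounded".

x1

Ratios: row 1 (x2): entry 0 ≤ 0, skip; row 2 (x1): (10/3)/1 = 10/3.
Minimum ratio is in the x1 row, so x1 leaves.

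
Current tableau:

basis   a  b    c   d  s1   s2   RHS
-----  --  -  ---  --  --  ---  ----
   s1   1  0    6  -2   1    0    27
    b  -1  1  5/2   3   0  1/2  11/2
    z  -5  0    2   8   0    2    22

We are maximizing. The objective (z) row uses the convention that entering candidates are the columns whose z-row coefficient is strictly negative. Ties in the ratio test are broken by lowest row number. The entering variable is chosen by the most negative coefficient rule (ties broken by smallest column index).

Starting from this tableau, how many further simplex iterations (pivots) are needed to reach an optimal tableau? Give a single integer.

2

pivot: a in, s1 out → z = 157
pivot: d in, b out → z = 222
No improving column remains; optimal.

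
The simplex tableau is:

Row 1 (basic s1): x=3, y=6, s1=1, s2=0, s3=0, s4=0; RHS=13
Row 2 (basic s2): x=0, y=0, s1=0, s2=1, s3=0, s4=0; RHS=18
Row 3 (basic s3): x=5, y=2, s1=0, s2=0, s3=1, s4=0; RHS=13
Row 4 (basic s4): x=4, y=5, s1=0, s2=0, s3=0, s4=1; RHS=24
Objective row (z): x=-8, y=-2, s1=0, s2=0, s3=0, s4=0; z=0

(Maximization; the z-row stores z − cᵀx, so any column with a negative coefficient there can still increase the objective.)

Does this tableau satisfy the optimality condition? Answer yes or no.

no

Column x has objective-row coefficient -8, which is negative; an improving pivot exists, so not yet optimal.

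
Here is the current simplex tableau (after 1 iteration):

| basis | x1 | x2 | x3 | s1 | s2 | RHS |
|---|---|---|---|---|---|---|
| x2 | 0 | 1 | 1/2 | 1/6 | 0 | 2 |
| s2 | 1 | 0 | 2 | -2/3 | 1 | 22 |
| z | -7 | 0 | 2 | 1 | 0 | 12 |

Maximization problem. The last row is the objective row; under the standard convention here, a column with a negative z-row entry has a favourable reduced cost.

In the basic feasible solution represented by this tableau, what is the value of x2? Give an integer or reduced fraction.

2

x2 is basic (row 1); its value is the RHS of that row: 2.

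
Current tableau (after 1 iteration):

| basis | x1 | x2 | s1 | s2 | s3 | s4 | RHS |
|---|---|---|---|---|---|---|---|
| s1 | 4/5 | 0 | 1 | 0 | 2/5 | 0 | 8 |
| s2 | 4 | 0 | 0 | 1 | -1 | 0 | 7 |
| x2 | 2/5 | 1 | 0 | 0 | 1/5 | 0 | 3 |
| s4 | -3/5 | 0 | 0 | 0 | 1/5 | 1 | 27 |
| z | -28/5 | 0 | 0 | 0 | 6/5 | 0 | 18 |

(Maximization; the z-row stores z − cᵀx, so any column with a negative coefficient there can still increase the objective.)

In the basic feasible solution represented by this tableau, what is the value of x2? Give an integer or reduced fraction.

3

x2 is basic (row 3); its value is the RHS of that row: 3.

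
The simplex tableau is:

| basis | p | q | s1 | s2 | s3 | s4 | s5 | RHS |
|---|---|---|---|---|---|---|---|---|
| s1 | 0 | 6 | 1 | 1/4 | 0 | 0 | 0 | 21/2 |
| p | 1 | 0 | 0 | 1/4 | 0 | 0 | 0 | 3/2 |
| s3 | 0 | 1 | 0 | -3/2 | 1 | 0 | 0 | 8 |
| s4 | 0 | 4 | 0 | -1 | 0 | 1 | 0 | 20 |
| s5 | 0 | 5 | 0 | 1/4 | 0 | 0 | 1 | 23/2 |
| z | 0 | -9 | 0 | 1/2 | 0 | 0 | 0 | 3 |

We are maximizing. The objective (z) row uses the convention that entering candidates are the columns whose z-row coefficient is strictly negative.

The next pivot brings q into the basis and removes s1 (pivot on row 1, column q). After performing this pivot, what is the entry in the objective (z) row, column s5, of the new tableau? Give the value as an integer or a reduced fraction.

Pivot element is row 1, column q: 6.
Normalize row 1: new (row 1, s5) = 0/6 = 0.
z-row ← z-row − (-9)·(new row 1): 0 − (-9)·0 = 0.

0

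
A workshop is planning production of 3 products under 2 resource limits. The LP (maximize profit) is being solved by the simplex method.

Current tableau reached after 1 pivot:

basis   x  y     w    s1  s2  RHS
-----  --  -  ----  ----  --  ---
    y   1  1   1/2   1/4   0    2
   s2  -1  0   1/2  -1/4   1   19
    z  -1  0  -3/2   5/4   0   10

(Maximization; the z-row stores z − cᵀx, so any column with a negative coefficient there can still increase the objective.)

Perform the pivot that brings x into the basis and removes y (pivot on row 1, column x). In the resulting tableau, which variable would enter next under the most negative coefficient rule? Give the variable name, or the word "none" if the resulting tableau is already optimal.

w

Pivot element 1. New z-row = old z-row − (-1)·(row 1/1).
Updated z-row coefficients: x: 0, y: 1, w: -1, s1: 3/2, s2: 0.
The most negative is -1 in column w, so w would enter next.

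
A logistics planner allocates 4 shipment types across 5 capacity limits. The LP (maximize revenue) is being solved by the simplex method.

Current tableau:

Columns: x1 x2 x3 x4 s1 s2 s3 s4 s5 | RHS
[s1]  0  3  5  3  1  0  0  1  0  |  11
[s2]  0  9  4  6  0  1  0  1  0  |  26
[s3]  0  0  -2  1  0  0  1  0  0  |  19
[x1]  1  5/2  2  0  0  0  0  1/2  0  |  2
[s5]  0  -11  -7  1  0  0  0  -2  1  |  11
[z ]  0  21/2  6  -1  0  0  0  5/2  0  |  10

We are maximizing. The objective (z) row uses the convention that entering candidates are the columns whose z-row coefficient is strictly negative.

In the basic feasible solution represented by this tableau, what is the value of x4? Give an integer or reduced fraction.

x4 is nonbasic (not in the basis column), so its value in the current BFS is 0.

0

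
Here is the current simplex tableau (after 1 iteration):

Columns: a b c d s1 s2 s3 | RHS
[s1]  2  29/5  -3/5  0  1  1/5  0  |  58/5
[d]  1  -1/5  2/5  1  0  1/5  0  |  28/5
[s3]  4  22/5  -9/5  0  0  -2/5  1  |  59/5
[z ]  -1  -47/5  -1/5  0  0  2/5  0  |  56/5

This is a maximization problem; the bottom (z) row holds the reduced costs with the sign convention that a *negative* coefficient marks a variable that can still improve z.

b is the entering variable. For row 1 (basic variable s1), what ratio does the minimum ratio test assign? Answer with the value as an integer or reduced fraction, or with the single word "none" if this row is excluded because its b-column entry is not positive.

Ratio = RHS / (b entry) = (58/5) / (29/5) = 2.

2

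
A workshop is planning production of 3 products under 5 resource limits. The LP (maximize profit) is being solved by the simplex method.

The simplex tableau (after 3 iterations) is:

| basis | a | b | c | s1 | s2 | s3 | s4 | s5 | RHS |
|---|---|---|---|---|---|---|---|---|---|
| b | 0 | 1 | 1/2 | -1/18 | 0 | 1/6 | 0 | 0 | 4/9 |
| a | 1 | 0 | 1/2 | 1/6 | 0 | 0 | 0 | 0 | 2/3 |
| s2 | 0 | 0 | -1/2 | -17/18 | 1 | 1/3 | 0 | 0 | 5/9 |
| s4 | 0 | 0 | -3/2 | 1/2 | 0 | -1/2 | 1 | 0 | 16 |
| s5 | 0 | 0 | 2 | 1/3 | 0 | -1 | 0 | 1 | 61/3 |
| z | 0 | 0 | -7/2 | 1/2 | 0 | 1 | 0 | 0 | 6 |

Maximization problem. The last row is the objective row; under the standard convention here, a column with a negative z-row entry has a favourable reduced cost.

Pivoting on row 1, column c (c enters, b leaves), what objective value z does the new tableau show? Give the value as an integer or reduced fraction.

Minimum ratio for c: (4/9)/(1/2) = 8/9.
z changes by −(z-row coeff of c)·ratio = −(-7/2)·(8/9) = 28/9.
New z = 6 + (28/9) = 82/9.

82/9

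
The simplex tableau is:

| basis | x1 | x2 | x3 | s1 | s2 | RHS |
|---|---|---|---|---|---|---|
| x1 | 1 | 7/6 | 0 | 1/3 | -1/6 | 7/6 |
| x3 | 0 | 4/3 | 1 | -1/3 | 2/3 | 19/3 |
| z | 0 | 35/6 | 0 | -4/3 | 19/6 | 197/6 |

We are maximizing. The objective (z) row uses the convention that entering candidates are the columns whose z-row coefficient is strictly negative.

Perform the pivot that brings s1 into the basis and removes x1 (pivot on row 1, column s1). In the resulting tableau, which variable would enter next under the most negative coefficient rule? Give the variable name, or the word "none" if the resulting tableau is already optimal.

none

Pivot element 1/3. New z-row = old z-row − (-4/3)·(row 1/(1/3)).
Updated z-row coefficients: x1: 4, x2: 21/2, x3: 0, s1: 0, s2: 5/2.
No coefficient is strictly negative; the tableau after this pivot is optimal.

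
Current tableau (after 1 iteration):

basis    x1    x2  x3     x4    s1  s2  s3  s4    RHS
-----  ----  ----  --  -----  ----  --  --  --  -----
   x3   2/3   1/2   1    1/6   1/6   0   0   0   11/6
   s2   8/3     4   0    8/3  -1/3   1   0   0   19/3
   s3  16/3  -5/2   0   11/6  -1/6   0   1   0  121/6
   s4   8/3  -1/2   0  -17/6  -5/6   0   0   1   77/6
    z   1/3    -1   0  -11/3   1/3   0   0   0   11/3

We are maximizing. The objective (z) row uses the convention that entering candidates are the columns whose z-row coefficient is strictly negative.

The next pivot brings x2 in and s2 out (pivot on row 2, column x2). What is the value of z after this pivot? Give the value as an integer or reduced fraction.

21/4

Minimum ratio for x2: (19/3)/4 = 19/12.
z changes by −(z-row coeff of x2)·ratio = −(-1)·(19/12) = 19/12.
New z = 11/3 + (19/12) = 21/4.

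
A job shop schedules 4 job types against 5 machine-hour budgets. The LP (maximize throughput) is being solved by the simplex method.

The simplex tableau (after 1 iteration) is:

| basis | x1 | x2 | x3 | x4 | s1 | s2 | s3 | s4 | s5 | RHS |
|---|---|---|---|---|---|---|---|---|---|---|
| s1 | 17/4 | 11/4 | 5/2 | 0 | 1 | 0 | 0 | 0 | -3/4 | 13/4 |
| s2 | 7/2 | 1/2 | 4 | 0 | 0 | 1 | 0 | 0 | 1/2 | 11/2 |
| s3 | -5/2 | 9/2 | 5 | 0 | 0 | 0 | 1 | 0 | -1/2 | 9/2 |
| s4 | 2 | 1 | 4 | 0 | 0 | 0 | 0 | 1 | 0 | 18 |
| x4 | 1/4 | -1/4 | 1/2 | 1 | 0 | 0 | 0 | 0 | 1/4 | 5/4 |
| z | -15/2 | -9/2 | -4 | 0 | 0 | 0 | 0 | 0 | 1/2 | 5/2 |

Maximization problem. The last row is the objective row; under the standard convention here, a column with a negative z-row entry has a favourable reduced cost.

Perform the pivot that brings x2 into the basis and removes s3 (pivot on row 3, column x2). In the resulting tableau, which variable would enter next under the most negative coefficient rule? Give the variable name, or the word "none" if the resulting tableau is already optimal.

Pivot element 9/2. New z-row = old z-row − (-9/2)·(row 3/(9/2)).
Updated z-row coefficients: x1: -10, x2: 0, x3: 1, x4: 0, s1: 0, s2: 0, s3: 1, s4: 0, s5: 0.
The most negative is -10 in column x1, so x1 would enter next.

x1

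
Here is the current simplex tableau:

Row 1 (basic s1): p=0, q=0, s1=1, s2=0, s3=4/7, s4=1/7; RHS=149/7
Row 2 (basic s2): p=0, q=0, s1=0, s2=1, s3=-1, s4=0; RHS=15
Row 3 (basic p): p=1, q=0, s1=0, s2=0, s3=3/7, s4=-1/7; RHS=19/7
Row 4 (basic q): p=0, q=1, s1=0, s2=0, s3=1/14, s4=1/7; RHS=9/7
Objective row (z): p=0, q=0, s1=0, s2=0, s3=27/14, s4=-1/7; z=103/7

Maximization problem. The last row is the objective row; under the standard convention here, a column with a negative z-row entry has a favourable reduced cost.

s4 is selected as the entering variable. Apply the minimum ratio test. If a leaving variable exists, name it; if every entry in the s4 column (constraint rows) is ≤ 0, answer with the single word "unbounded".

q

Ratios: row 1 (s1): (149/7)/(1/7) = 149; row 2 (s2): entry 0 ≤ 0, skip; row 3 (p): entry -1/7 ≤ 0, skip; row 4 (q): (9/7)/(1/7) = 9.
Minimum ratio is in the q row, so q leaves.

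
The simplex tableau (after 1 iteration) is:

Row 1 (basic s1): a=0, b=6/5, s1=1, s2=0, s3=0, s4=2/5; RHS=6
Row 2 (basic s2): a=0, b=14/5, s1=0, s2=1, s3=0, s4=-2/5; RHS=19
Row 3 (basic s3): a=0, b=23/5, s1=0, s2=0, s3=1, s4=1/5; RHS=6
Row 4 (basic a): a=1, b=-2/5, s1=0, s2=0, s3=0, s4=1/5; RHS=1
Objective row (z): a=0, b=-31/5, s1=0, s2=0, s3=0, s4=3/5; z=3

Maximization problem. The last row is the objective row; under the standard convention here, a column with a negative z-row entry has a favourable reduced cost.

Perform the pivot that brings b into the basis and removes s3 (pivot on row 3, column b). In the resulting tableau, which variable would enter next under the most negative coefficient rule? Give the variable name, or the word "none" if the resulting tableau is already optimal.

Pivot element 23/5. New z-row = old z-row − (-31/5)·(row 3/(23/5)).
Updated z-row coefficients: a: 0, b: 0, s1: 0, s2: 0, s3: 31/23, s4: 20/23.
No coefficient is strictly negative; the tableau after this pivot is optimal.

none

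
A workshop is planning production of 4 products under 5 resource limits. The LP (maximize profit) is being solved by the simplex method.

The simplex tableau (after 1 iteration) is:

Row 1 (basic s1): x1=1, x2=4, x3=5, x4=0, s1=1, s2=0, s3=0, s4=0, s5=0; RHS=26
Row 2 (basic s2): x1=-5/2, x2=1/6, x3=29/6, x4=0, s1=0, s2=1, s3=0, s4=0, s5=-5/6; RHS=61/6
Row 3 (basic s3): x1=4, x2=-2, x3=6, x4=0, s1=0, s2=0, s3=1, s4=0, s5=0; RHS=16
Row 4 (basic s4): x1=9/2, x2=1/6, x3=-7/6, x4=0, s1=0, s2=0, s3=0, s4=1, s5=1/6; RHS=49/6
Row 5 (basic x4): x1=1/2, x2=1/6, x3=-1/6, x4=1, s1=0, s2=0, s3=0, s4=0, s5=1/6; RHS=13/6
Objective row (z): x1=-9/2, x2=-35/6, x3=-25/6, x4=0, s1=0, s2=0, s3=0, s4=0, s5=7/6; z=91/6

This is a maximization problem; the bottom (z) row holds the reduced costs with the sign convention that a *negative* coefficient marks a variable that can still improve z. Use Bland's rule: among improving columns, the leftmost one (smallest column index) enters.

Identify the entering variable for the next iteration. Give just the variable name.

x1

Objective-row coefficients: x1: -9/2, x2: -35/6, x3: -25/6, x4: 0, s1: 0, s2: 0, s3: 0, s4: 0, s5: 7/6.
Improving columns: x1, x2, x3. Bland's rule picks the smallest column index → x1.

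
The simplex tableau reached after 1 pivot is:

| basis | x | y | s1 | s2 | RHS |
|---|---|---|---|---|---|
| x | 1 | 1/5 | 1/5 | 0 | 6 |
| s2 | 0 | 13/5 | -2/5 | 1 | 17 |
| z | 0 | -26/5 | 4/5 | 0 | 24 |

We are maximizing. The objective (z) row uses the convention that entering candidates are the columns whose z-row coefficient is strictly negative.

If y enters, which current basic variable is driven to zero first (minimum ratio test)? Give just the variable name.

Ratios: row 1 (x): 6/(1/5) = 30; row 2 (s2): 17/(13/5) = 85/13.
Minimum ratio 85/13 is in the s2 row, so s2 leaves.

s2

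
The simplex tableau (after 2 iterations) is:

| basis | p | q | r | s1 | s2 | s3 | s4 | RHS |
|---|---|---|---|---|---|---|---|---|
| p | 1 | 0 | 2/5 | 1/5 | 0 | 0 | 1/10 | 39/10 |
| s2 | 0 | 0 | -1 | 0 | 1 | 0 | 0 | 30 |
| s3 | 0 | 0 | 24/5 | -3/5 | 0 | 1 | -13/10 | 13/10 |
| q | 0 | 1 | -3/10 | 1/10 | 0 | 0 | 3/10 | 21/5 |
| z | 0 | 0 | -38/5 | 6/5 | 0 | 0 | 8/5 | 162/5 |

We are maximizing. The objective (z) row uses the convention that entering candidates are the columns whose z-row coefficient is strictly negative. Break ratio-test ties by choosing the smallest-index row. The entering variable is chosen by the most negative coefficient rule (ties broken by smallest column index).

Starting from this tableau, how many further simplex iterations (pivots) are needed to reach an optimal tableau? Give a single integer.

2

pivot: r in, s3 out → z = 827/24
pivot: s4 in, p out → z = 214/5
No improving column remains; optimal.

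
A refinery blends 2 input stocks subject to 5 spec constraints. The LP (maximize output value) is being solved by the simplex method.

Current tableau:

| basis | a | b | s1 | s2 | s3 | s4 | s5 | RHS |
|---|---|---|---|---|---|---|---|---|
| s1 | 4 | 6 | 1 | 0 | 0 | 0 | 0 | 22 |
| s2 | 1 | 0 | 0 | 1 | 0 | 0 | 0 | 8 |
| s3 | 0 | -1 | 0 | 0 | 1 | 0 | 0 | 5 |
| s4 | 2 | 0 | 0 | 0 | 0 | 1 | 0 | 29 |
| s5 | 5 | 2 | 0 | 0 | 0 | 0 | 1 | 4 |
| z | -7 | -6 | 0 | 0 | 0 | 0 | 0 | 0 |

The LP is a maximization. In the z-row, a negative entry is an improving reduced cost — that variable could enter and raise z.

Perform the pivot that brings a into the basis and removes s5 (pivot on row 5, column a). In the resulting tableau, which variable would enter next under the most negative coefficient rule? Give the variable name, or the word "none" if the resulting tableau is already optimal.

Pivot element 5. New z-row = old z-row − (-7)·(row 5/5).
Updated z-row coefficients: a: 0, b: -16/5, s1: 0, s2: 0, s3: 0, s4: 0, s5: 7/5.
The most negative is -16/5 in column b, so b would enter next.

b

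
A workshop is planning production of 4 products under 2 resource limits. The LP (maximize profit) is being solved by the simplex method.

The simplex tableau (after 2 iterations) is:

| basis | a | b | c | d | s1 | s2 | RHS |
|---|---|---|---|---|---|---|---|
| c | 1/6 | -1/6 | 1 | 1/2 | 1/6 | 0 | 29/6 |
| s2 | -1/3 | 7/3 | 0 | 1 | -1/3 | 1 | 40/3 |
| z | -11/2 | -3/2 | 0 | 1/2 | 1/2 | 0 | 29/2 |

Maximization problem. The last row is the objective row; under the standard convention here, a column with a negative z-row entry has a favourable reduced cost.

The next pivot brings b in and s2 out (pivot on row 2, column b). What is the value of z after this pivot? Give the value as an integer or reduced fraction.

323/14

Minimum ratio for b: (40/3)/(7/3) = 40/7.
z changes by −(z-row coeff of b)·ratio = −(-3/2)·(40/7) = 60/7.
New z = 29/2 + (60/7) = 323/14.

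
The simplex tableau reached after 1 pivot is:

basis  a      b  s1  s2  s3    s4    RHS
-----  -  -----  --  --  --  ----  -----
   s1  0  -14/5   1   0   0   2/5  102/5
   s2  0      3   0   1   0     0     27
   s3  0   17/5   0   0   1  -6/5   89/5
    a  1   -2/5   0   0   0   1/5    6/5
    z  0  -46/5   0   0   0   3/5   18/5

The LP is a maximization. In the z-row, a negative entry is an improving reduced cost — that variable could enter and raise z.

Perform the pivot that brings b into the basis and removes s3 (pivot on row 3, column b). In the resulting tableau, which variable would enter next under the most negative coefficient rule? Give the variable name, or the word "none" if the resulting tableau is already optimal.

Pivot element 17/5. New z-row = old z-row − (-46/5)·(row 3/(17/5)).
Updated z-row coefficients: a: 0, b: 0, s1: 0, s2: 0, s3: 46/17, s4: -45/17.
The most negative is -45/17 in column s4, so s4 would enter next.

s4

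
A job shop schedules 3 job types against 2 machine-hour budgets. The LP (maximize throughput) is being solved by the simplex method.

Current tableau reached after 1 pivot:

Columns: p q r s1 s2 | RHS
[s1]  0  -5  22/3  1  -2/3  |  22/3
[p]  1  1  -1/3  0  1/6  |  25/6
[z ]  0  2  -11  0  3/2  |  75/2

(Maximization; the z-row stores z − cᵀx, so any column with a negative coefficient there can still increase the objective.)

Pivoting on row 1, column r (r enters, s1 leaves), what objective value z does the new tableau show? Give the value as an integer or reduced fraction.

Minimum ratio for r: (22/3)/(22/3) = 1.
z changes by −(z-row coeff of r)·ratio = −(-11)·1 = 11.
New z = 75/2 + 11 = 97/2.

97/2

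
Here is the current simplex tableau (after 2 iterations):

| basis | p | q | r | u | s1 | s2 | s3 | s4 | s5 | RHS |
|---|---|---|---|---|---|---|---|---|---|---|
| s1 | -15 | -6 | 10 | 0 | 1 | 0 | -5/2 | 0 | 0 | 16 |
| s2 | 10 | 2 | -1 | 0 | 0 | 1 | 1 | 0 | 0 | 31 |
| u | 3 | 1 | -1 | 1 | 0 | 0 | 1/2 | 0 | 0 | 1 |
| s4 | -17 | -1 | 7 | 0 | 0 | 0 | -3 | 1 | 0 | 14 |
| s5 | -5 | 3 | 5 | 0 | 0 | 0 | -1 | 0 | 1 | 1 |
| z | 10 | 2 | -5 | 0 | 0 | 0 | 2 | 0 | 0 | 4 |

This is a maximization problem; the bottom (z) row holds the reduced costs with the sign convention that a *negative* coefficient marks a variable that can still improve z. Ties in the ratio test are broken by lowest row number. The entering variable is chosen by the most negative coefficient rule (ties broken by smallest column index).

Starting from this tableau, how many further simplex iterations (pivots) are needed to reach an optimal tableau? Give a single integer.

1

pivot: r in, s5 out → z = 5
No improving column remains; optimal.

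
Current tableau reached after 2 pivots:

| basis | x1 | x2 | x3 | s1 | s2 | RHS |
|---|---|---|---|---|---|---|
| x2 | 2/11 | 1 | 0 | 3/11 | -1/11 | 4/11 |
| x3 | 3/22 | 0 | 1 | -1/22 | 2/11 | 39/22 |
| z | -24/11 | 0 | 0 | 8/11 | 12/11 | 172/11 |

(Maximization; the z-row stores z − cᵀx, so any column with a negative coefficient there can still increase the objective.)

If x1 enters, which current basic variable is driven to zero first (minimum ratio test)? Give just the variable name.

x2

Ratios: row 1 (x2): (4/11)/(2/11) = 2; row 2 (x3): (39/22)/(3/22) = 13.
Minimum ratio 2 is in the x2 row, so x2 leaves.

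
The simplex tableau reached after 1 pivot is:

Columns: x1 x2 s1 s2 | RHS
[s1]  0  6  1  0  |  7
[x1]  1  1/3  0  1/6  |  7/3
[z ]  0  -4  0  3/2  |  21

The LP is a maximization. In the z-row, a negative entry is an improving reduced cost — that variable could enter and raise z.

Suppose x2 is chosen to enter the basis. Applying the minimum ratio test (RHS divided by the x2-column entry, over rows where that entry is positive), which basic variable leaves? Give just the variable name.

Ratios: row 1 (s1): 7/6 = 7/6; row 2 (x1): (7/3)/(1/3) = 7.
Minimum ratio 7/6 is in the s1 row, so s1 leaves.

s1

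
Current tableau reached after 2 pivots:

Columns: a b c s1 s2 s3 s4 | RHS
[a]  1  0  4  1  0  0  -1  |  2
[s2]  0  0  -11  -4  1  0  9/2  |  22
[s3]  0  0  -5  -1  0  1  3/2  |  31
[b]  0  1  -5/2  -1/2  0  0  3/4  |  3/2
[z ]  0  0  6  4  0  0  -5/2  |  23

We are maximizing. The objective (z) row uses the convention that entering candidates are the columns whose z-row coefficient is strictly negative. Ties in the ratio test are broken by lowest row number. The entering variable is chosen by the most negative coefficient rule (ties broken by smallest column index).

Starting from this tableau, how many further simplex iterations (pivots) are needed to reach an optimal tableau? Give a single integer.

3

pivot: s4 in, b out → z = 28
pivot: c in, s2 out → z = 427/12
pivot: b in, a out → z = 250/7
No improving column remains; optimal.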